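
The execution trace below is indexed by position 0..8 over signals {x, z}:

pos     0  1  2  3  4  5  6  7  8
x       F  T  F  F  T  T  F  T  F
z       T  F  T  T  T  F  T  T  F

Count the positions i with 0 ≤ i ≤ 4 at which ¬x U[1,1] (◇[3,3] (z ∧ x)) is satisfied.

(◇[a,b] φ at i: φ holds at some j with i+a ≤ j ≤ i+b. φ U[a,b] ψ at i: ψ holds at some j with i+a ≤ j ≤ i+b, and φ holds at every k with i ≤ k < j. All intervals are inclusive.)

2

Evaluate at each i in [0,4]:
  i=0: ✓ (rhs at j=1; lhs holds on [0,0])
  i=1: ✗ (no rhs in [2,2])
  i=2: ✗ (no rhs in [3,3])
  i=3: ✓ (rhs at j=4; lhs holds on [3,3])
  i=4: ✗ (no rhs in [5,5])
Positions where it holds: {0, 3} → 2.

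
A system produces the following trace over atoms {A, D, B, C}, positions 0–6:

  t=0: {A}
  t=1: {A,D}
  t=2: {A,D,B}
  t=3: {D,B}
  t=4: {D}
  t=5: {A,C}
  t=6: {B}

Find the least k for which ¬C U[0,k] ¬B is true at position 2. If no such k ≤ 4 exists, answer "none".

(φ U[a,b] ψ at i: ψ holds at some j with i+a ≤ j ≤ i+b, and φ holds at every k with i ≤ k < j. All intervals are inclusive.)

2

Need earliest j ≥ 2 with ¬B, and ¬C at every k in [2,j-1].
  j=2: rhs fails.
  j=3: rhs fails.
  j=4: rhs holds; lhs holds on [2,3]. k = 2.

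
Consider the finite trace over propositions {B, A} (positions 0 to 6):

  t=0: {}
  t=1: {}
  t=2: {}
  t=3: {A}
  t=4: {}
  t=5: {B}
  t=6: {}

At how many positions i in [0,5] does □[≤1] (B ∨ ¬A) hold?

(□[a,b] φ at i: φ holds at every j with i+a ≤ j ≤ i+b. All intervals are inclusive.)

4

Evaluate at each i in [0,5]:
  i=0: ✓ (all of [0,1])
  i=1: ✓ (all of [1,2])
  i=2: ✗ (fails at j=3)
  i=3: ✗ (fails at j=3)
  i=4: ✓ (all of [4,5])
  i=5: ✓ (all of [5,6])
Positions where it holds: {0, 1, 4, 5} → 4.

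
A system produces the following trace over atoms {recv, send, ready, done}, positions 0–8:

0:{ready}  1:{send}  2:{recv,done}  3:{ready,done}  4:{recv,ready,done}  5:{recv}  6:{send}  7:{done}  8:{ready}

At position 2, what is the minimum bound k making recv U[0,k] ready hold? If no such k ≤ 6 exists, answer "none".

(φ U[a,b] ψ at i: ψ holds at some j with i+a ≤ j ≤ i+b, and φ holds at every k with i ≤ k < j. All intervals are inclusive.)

Need earliest j ≥ 2 with ready, and recv at every k in [2,j-1].
  j=2: rhs fails.
  j=3: rhs holds; lhs holds on [2,2]. k = 1.

1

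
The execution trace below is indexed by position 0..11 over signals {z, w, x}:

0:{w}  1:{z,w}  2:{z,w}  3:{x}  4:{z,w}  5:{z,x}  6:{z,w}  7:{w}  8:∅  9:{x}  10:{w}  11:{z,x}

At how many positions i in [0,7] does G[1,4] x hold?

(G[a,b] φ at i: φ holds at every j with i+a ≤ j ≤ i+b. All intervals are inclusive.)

0

Evaluate at each i in [0,7]:
  i=0: ✗ (fails at j=1)
  i=1: ✗ (fails at j=2)
  i=2: ✗ (fails at j=4)
  i=3: ✗ (fails at j=4)
  i=4: ✗ (fails at j=6)
  i=5: ✗ (fails at j=6)
  i=6: ✗ (fails at j=7)
  i=7: ✗ (fails at j=8)
Positions where it holds: {} → 0.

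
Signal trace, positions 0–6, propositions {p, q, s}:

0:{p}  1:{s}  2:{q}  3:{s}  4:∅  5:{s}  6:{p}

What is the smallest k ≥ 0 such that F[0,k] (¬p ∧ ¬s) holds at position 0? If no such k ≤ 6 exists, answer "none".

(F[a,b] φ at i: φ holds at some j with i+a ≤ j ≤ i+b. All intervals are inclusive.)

2

Scan j = 0,1,… for (¬p ∧ ¬s):
  j=0: fails
  j=1: fails
  j=2: holds
First hit at j=2, so smallest k = 2-0 = 2.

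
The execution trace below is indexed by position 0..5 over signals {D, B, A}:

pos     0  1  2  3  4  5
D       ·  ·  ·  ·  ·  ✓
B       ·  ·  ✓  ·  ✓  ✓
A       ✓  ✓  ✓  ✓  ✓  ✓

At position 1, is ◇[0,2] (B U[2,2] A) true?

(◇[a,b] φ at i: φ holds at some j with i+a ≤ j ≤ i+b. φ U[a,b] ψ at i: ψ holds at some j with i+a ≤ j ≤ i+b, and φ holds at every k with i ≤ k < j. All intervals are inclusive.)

Check (B U[2,2] A) at each j in [1,3]:
  j=1: fails
  j=2: fails
  j=3: fails
No position in the window satisfies it → formula fails.

No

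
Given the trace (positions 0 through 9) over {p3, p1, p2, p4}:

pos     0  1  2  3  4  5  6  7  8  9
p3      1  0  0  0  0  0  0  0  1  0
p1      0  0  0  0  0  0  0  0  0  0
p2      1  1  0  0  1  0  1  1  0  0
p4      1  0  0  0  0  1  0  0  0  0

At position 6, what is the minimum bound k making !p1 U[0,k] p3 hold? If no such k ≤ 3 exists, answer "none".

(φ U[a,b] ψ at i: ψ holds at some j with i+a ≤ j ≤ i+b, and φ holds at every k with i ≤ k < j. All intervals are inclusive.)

2

Need earliest j ≥ 6 with p3, and !p1 at every k in [6,j-1].
  j=6: rhs fails.
  j=7: rhs fails.
  j=8: rhs holds; lhs holds on [6,7]. k = 2.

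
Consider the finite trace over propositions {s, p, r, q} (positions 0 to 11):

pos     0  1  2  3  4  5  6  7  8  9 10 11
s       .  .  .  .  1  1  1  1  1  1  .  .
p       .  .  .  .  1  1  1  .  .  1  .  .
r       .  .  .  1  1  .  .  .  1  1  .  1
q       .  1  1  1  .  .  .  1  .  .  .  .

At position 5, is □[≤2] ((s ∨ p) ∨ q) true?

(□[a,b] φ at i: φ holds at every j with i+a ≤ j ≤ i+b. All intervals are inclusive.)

Holds

Check ((s ∨ p) ∨ q) at every j in [5,7]:
  j=5: true
  j=6: true
  j=7: true
All positions satisfy it → formula holds.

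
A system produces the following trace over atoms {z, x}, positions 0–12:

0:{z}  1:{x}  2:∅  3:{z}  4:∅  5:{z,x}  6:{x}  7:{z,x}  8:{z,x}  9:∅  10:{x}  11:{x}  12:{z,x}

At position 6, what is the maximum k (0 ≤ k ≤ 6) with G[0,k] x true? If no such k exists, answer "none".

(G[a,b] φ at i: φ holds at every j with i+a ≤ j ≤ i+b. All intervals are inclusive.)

x must hold from j=6 onward; find where it first fails.
  j=6: holds
  j=7: holds
  j=8: holds
  j=9: fails
Holds on [6,8], so largest k = 2.

2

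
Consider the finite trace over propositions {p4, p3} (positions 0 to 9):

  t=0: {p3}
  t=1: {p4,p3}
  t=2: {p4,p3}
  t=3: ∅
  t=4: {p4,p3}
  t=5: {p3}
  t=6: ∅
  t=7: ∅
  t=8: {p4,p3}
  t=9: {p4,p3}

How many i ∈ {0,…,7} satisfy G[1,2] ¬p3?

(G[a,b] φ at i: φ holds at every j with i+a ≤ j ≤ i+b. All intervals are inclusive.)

Evaluate at each i in [0,7]:
  i=0: ✗ (fails at j=1)
  i=1: ✗ (fails at j=2)
  i=2: ✗ (fails at j=4)
  i=3: ✗ (fails at j=4)
  i=4: ✗ (fails at j=5)
  i=5: ✓ (all of [6,7])
  i=6: ✗ (fails at j=8)
  i=7: ✗ (fails at j=8)
Positions where it holds: {5} → 1.

1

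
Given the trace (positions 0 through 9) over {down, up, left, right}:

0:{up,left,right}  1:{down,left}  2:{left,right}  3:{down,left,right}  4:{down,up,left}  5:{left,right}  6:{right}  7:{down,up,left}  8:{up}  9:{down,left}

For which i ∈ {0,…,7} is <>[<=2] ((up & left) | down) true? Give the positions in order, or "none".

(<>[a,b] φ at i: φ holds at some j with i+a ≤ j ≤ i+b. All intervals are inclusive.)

0, 1, 2, 3, 4, 5, 6, 7

Evaluate at each i in [0,7]:
  i=0: ✓ (witness j=0)
  i=1: ✓ (witness j=1)
  i=2: ✓ (witness j=3)
  i=3: ✓ (witness j=3)
  i=4: ✓ (witness j=4)
  i=5: ✓ (witness j=7)
  i=6: ✓ (witness j=7)
  i=7: ✓ (witness j=7)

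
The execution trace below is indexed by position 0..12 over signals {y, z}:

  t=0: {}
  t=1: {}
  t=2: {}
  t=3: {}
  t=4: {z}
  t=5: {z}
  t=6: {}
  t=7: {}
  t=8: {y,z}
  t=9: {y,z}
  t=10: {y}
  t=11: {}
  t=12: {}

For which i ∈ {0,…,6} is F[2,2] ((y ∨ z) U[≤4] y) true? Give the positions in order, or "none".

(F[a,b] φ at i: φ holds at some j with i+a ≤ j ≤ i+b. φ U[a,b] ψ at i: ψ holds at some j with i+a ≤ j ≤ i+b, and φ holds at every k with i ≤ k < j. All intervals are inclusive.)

6

Evaluate at each i in [0,6]:
  i=0: ✗ (none in [2,2])
  i=1: ✗ (none in [3,3])
  i=2: ✗ (none in [4,4])
  i=3: ✗ (none in [5,5])
  i=4: ✗ (none in [6,6])
  i=5: ✗ (none in [7,7])
  i=6: ✓ (witness j=8)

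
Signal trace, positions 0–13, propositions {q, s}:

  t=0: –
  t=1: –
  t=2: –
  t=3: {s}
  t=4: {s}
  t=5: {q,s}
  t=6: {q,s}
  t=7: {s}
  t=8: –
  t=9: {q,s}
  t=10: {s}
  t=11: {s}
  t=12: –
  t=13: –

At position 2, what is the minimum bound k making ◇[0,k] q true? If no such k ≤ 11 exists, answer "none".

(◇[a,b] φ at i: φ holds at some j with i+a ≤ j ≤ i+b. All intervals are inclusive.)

3

Scan j = 2,3,… for q:
  j=2: fails
  j=3: fails
  j=4: fails
  j=5: holds
First hit at j=5, so smallest k = 5-2 = 3.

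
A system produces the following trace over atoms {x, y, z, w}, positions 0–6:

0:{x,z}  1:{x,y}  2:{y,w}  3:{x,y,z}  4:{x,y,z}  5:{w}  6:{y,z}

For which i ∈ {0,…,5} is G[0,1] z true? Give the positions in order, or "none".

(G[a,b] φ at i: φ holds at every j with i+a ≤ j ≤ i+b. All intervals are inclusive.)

Evaluate at each i in [0,5]:
  i=0: ✗ (fails at j=1)
  i=1: ✗ (fails at j=1)
  i=2: ✗ (fails at j=2)
  i=3: ✓ (all of [3,4])
  i=4: ✗ (fails at j=5)
  i=5: ✗ (fails at j=5)

3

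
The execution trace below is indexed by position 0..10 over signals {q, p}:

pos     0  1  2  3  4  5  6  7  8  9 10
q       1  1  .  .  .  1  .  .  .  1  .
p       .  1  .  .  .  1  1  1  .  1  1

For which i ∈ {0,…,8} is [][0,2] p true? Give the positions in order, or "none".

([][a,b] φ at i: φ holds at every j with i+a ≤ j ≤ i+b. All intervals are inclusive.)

Evaluate at each i in [0,8]:
  i=0: ✗ (fails at j=0)
  i=1: ✗ (fails at j=2)
  i=2: ✗ (fails at j=2)
  i=3: ✗ (fails at j=3)
  i=4: ✗ (fails at j=4)
  i=5: ✓ (all of [5,7])
  i=6: ✗ (fails at j=8)
  i=7: ✗ (fails at j=8)
  i=8: ✗ (fails at j=8)

5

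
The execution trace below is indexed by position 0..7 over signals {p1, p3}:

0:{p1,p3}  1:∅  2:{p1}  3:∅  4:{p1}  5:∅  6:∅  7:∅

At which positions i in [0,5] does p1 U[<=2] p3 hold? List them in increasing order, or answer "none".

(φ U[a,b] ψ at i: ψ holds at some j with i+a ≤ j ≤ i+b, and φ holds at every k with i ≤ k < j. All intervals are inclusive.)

0

Evaluate at each i in [0,5]:
  i=0: ✓ (rhs at j=0)
  i=1: ✗ (no rhs in [1,3])
  i=2: ✗ (no rhs in [2,4])
  i=3: ✗ (no rhs in [3,5])
  i=4: ✗ (no rhs in [4,6])
  i=5: ✗ (no rhs in [5,7])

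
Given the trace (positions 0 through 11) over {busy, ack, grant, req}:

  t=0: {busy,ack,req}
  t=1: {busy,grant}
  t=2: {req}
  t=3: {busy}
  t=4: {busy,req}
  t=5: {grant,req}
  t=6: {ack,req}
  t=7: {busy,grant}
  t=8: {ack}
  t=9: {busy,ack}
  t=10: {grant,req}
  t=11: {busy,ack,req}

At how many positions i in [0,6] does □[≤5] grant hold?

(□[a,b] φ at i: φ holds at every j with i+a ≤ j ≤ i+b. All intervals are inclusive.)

0

Evaluate at each i in [0,6]:
  i=0: ✗ (fails at j=0)
  i=1: ✗ (fails at j=2)
  i=2: ✗ (fails at j=2)
  i=3: ✗ (fails at j=3)
  i=4: ✗ (fails at j=4)
  i=5: ✗ (fails at j=6)
  i=6: ✗ (fails at j=6)
Positions where it holds: {} → 0.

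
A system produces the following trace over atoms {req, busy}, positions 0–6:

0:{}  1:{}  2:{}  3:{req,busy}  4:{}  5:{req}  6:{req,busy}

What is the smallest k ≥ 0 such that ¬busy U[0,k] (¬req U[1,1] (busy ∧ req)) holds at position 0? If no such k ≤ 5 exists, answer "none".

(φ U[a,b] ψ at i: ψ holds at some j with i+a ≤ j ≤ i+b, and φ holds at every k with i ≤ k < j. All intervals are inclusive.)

Need earliest j ≥ 0 with (¬req U[1,1] (busy ∧ req)), and ¬busy at every k in [0,j-1].
  j=0: rhs fails.
  j=1: rhs fails.
  j=2: rhs holds; lhs holds on [0,1]. k = 2.

2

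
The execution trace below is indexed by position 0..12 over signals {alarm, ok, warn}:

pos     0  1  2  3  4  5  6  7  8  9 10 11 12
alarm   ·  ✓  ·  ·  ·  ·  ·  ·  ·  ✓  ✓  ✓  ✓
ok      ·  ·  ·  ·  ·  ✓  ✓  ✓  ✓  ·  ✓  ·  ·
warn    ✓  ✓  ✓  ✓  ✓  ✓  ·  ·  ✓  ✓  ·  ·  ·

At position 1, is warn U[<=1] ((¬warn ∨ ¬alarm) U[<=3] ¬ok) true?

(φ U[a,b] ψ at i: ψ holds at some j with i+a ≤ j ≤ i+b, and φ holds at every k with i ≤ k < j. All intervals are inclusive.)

Yes

Need some j in [1,2] with ((¬warn ∨ ¬alarm) U[<=3] ¬ok), and warn at every k in [1,j-1].
  j=1: ((¬warn ∨ ¬alarm) U[<=3] ¬ok) holds; no prefix to check → satisfied.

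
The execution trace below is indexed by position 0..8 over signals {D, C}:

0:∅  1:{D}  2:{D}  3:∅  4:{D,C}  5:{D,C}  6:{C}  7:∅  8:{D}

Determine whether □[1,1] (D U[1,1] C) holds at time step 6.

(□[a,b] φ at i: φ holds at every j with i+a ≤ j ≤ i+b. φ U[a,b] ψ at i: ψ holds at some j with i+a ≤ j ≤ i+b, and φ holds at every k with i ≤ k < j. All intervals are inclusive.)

Check (D U[1,1] C) at every j in [7,7]:
  j=7: fails
Fails at j=7 → formula fails.

No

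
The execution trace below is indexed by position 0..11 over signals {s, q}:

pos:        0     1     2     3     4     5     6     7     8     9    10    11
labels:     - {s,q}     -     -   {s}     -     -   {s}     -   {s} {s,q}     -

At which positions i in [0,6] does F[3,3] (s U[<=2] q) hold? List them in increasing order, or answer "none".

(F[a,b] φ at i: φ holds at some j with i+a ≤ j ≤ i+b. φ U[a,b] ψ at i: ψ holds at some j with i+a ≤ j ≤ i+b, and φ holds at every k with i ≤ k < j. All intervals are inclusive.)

Evaluate at each i in [0,6]:
  i=0: ✗ (none in [3,3])
  i=1: ✗ (none in [4,4])
  i=2: ✗ (none in [5,5])
  i=3: ✗ (none in [6,6])
  i=4: ✗ (none in [7,7])
  i=5: ✗ (none in [8,8])
  i=6: ✓ (witness j=9)

6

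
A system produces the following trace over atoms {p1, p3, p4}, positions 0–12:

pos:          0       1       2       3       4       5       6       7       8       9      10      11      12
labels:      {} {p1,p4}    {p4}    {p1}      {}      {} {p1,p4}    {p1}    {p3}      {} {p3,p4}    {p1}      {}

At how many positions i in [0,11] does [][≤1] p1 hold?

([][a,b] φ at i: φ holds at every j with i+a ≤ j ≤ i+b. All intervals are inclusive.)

1

Evaluate at each i in [0,11]:
  i=0: ✗ (fails at j=0)
  i=1: ✗ (fails at j=2)
  i=2: ✗ (fails at j=2)
  i=3: ✗ (fails at j=4)
  i=4: ✗ (fails at j=4)
  i=5: ✗ (fails at j=5)
  i=6: ✓ (all of [6,7])
  i=7: ✗ (fails at j=8)
  i=8: ✗ (fails at j=8)
  i=9: ✗ (fails at j=9)
  i=10: ✗ (fails at j=10)
  i=11: ✗ (fails at j=12)
Positions where it holds: {6} → 1.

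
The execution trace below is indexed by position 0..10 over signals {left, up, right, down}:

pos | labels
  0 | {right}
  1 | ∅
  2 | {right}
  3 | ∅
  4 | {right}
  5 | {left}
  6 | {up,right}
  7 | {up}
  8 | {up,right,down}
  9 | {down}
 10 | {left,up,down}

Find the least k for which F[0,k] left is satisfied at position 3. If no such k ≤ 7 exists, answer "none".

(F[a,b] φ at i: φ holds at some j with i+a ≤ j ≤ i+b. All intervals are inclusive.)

2

Scan j = 3,4,… for left:
  j=3: fails
  j=4: fails
  j=5: holds
First hit at j=5, so smallest k = 5-3 = 2.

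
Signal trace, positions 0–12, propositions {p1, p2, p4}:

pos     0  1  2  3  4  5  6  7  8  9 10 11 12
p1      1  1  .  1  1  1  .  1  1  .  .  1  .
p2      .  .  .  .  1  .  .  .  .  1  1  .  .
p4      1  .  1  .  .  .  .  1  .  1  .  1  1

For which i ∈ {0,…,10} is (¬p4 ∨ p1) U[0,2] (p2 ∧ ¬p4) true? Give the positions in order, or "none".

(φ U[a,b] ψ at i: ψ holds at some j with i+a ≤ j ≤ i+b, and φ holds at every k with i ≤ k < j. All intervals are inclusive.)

Evaluate at each i in [0,10]:
  i=0: ✗ (no rhs in [0,2])
  i=1: ✗ (no rhs in [1,3])
  i=2: ✗ (lhs fails at k=2 before rhs at j=4)
  i=3: ✓ (rhs at j=4; lhs holds on [3,3])
  i=4: ✓ (rhs at j=4)
  i=5: ✗ (no rhs in [5,7])
  i=6: ✗ (no rhs in [6,8])
  i=7: ✗ (no rhs in [7,9])
  i=8: ✗ (lhs fails at k=9 before rhs at j=10)
  i=9: ✗ (lhs fails at k=9 before rhs at j=10)
  i=10: ✓ (rhs at j=10)

3, 4, 10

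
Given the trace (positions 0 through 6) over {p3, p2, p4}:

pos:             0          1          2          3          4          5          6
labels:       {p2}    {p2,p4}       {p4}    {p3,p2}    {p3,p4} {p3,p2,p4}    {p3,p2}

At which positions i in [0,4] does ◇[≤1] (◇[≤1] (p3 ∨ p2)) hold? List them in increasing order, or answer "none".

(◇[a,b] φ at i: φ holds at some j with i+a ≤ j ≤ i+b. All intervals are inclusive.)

0, 1, 2, 3, 4

Evaluate at each i in [0,4]:
  i=0: ✓ (witness j=0)
  i=1: ✓ (witness j=1)
  i=2: ✓ (witness j=2)
  i=3: ✓ (witness j=3)
  i=4: ✓ (witness j=4)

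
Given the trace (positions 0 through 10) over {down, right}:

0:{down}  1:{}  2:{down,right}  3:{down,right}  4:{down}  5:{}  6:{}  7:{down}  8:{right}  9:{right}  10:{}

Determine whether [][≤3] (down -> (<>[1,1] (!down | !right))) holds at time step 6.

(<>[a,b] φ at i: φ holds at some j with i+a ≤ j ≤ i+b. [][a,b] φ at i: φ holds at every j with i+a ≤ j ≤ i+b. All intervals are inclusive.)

Check (down -> (<>[1,1] (!down | !right))) at every j in [6,9]:
  j=6: antecedent false → ✓
  j=7: antecedent true; consequent holds (witness at 8) → ✓
  j=8: antecedent false → ✓
  j=9: antecedent false → ✓
All positions satisfy it → formula holds.

True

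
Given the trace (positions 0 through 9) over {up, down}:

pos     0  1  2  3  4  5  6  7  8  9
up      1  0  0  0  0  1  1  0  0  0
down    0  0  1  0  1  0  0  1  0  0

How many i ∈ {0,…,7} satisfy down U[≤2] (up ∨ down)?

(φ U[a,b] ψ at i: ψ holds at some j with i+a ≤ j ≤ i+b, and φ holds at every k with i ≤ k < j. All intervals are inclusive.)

Evaluate at each i in [0,7]:
  i=0: ✓ (rhs at j=0)
  i=1: ✗ (lhs fails at k=1 before rhs at j=2)
  i=2: ✓ (rhs at j=2)
  i=3: ✗ (lhs fails at k=3 before rhs at j=4)
  i=4: ✓ (rhs at j=4)
  i=5: ✓ (rhs at j=5)
  i=6: ✓ (rhs at j=6)
  i=7: ✓ (rhs at j=7)
Positions where it holds: {0, 2, 4, 5, 6, 7} → 6.

6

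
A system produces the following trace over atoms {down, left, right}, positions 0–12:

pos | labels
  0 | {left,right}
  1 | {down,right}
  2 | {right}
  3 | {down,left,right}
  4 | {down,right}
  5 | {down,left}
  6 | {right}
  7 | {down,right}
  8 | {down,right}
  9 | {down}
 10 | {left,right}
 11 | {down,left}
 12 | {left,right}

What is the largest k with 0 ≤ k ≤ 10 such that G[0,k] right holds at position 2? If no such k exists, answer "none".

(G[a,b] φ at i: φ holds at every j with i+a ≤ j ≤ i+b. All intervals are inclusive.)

right must hold from j=2 onward; find where it first fails.
  j=2: holds
  j=3: holds
  j=4: holds
  j=5: fails
Holds on [2,4], so largest k = 2.

2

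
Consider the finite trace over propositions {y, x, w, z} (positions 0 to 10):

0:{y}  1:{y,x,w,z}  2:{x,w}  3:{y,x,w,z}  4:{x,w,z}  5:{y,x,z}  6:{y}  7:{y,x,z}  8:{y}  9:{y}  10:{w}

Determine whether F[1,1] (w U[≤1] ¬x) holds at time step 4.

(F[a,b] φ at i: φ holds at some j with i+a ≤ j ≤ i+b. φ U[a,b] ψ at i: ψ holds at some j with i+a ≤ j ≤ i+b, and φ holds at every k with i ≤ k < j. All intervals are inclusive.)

Check (w U[≤1] ¬x) at each j in [5,5]:
  j=5: fails
No position in the window satisfies it → formula fails.

False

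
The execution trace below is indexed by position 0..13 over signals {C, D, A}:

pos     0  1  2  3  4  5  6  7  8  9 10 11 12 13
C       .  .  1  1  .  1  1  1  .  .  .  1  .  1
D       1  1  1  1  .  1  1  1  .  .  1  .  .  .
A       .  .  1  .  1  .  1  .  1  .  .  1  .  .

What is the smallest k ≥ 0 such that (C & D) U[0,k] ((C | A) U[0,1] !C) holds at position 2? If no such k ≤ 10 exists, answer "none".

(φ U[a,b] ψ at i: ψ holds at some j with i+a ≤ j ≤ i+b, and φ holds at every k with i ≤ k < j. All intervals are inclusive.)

1

Need earliest j ≥ 2 with ((C | A) U[0,1] !C), and (C & D) at every k in [2,j-1].
  j=2: rhs fails.
  j=3: rhs holds; lhs holds on [2,2]. k = 1.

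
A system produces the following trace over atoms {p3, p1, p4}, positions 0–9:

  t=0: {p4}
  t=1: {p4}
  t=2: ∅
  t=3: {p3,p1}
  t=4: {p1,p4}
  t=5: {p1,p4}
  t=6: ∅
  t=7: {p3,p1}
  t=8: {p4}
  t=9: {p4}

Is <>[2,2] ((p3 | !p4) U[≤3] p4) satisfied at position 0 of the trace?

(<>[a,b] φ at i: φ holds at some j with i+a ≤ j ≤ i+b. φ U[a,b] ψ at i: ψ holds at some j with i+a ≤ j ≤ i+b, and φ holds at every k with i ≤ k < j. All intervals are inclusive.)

Yes

Check ((p3 | !p4) U[≤3] p4) at each j in [2,2]:
  j=2: holds
Found at j=2 → formula holds.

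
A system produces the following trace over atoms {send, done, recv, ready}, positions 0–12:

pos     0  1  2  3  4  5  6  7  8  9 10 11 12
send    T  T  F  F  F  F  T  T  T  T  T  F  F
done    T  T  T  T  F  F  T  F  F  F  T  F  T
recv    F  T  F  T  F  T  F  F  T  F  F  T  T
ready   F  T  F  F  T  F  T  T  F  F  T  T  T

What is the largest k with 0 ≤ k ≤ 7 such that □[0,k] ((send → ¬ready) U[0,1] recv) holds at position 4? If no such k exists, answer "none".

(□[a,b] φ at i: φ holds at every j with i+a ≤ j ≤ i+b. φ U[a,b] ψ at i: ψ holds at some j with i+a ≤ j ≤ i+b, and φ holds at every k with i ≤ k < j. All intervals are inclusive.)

1

((send → ¬ready) U[0,1] recv) must hold from j=4 onward; find where it first fails.
  j=4: holds
  j=5: holds
  j=6: fails
Holds on [4,5], so largest k = 1.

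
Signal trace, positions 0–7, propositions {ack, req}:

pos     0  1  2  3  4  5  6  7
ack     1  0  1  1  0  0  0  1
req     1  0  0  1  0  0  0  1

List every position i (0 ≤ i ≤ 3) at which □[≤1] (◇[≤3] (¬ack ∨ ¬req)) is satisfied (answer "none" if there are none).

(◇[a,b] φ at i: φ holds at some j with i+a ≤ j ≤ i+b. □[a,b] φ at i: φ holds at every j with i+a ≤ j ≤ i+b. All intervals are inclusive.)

Evaluate at each i in [0,3]:
  i=0: ✓ (all of [0,1])
  i=1: ✓ (all of [1,2])
  i=2: ✓ (all of [2,3])
  i=3: ✓ (all of [3,4])

0, 1, 2, 3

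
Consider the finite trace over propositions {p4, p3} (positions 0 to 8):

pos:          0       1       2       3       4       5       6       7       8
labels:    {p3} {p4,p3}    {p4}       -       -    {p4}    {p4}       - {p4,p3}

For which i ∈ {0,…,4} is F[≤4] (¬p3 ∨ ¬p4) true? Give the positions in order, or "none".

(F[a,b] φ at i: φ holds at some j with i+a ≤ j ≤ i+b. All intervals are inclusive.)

0, 1, 2, 3, 4

Evaluate at each i in [0,4]:
  i=0: ✓ (witness j=0)
  i=1: ✓ (witness j=2)
  i=2: ✓ (witness j=2)
  i=3: ✓ (witness j=3)
  i=4: ✓ (witness j=4)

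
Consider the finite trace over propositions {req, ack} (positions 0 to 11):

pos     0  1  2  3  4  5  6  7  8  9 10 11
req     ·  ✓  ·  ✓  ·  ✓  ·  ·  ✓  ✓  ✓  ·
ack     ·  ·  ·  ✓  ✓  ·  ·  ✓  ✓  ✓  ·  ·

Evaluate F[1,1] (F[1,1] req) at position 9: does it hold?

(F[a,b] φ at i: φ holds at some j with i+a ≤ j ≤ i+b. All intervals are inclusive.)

No

Check F[1,1] req at each j in [10,10]:
  j=10: fails (none in [11,11])
No position in the window satisfies it → formula fails.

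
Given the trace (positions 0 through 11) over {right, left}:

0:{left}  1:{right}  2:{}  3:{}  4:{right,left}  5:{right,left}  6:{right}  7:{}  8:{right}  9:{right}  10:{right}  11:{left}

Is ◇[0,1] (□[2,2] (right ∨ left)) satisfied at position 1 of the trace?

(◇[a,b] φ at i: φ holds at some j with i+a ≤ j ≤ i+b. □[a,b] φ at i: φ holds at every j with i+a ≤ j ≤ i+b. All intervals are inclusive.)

Yes

Check □[2,2] (right ∨ left) at each j in [1,2]:
  j=1: fails at 3
  j=2: holds on [4,4]
Found at j=2 → formula holds.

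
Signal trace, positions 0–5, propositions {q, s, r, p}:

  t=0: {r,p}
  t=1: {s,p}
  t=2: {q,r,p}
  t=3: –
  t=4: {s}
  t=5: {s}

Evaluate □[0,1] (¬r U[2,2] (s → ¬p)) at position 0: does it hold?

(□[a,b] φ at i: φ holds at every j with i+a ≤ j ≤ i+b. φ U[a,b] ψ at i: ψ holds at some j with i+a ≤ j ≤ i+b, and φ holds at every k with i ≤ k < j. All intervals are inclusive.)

False

Check (¬r U[2,2] (s → ¬p)) at every j in [0,1]:
  j=0: fails
  j=1: fails
Fails at j=0 → formula fails.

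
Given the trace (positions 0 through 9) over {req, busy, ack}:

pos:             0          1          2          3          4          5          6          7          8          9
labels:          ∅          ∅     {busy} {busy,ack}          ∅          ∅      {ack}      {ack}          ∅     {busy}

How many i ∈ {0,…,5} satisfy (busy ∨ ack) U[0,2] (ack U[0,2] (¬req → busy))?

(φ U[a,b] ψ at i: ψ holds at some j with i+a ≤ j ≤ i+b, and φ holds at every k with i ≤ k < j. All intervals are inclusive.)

Evaluate at each i in [0,5]:
  i=0: ✗ (lhs fails at k=0 before rhs at j=2)
  i=1: ✗ (lhs fails at k=1 before rhs at j=2)
  i=2: ✓ (rhs at j=2)
  i=3: ✓ (rhs at j=3)
  i=4: ✗ (no rhs in [4,6])
  i=5: ✗ (no rhs in [5,7])
Positions where it holds: {2, 3} → 2.

2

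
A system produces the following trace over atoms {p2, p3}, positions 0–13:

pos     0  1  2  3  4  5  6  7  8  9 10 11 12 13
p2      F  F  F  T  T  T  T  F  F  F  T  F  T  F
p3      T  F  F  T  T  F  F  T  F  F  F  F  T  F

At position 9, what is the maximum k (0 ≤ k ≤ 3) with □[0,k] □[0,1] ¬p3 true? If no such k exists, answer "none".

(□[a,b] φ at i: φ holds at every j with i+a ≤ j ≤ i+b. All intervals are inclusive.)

□[0,1] ¬p3 must hold from j=9 onward; find where it first fails.
  j=9: holds
  j=10: holds
  j=11: fails
Holds on [9,10], so largest k = 1.

1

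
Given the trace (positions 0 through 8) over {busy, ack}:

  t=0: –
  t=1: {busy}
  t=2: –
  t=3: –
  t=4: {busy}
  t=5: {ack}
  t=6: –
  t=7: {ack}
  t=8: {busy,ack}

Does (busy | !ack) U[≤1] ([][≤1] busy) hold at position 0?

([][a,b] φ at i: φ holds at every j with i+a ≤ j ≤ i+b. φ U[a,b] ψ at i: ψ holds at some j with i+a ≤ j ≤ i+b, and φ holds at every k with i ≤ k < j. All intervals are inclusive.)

Need some j in [0,1] with [][≤1] busy, and (busy | !ack) at every k in [0,j-1].
  j=0: [][≤1] busy — fails at 0.
  j=1: [][≤1] busy — fails at 2.
No j in the window works → until fails.

No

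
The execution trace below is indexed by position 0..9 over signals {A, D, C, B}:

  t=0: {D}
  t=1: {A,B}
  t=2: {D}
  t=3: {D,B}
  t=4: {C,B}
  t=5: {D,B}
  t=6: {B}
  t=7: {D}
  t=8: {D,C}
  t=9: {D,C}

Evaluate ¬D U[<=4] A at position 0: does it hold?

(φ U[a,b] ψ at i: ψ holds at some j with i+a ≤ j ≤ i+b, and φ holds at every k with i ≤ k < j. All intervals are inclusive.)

Need some j in [0,4] with A, and ¬D at every k in [0,j-1].
  j=0: A false.
  j=1: A holds, but ¬D fails at k=0 → not this j.
  j=2: A false.
  j=3: A false.
  j=4: A false.
No j in the window works → until fails.

False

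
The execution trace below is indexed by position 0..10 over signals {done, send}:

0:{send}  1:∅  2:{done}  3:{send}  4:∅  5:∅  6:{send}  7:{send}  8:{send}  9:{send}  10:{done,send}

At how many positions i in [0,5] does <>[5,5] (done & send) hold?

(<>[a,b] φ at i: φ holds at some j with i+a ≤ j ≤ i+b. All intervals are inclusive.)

1

Evaluate at each i in [0,5]:
  i=0: ✗ (none in [5,5])
  i=1: ✗ (none in [6,6])
  i=2: ✗ (none in [7,7])
  i=3: ✗ (none in [8,8])
  i=4: ✗ (none in [9,9])
  i=5: ✓ (witness j=10)
Positions where it holds: {5} → 1.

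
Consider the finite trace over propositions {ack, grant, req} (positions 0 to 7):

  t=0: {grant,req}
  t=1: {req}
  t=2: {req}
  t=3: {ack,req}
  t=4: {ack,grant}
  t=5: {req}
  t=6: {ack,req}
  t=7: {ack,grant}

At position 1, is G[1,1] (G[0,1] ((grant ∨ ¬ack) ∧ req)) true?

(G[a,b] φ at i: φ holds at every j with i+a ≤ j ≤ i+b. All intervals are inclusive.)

False

Check G[0,1] ((grant ∨ ¬ack) ∧ req) at every j in [2,2]:
  j=2: fails at 3
Fails at j=2 → formula fails.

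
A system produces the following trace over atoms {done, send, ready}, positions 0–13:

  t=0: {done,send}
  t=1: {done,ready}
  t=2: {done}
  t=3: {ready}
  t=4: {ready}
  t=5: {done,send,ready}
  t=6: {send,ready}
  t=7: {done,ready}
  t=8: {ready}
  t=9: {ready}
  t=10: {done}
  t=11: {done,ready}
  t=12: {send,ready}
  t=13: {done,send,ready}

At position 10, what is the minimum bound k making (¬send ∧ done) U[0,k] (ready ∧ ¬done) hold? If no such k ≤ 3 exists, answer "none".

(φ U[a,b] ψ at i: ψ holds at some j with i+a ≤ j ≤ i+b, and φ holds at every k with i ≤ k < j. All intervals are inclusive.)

2

Need earliest j ≥ 10 with (ready ∧ ¬done), and (¬send ∧ done) at every k in [10,j-1].
  j=10: rhs fails.
  j=11: rhs fails.
  j=12: rhs holds; lhs holds on [10,11]. k = 2.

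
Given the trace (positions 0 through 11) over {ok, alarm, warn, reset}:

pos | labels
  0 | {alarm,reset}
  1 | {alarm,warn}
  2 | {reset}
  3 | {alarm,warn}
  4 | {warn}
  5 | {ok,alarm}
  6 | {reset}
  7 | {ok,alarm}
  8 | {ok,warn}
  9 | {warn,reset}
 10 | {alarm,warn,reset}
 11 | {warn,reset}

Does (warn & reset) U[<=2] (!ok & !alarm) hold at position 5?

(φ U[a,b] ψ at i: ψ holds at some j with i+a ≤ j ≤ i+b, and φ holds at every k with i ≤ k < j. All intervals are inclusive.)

No

Need some j in [5,7] with (!ok & !alarm), and (warn & reset) at every k in [5,j-1].
  j=5: (!ok & !alarm) false.
  j=6: (!ok & !alarm) holds, but (warn & reset) fails at k=5 → not this j.
  j=7: (!ok & !alarm) false.
No j in the window works → until fails.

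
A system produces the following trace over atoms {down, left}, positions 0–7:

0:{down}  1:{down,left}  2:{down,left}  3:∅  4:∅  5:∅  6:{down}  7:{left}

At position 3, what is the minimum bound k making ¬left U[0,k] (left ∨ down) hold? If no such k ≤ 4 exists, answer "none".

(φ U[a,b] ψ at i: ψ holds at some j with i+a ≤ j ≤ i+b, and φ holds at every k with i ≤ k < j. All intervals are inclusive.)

3

Need earliest j ≥ 3 with (left ∨ down), and ¬left at every k in [3,j-1].
  j=3: rhs fails.
  j=4: rhs fails.
  j=5: rhs fails.
  j=6: rhs holds; lhs holds on [3,5]. k = 3.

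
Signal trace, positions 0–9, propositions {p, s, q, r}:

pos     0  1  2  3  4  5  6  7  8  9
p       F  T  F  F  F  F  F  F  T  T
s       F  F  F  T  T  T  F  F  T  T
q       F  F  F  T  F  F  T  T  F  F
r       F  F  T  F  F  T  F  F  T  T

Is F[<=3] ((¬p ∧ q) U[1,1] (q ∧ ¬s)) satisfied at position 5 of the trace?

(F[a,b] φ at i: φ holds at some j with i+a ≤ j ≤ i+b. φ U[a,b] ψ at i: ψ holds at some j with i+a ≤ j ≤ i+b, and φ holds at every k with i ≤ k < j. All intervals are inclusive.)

Check ((¬p ∧ q) U[1,1] (q ∧ ¬s)) at each j in [5,8]:
  j=5: fails
  j=6: holds
  j=7: fails
  j=8: fails
Found at j=6 → formula holds.

Holds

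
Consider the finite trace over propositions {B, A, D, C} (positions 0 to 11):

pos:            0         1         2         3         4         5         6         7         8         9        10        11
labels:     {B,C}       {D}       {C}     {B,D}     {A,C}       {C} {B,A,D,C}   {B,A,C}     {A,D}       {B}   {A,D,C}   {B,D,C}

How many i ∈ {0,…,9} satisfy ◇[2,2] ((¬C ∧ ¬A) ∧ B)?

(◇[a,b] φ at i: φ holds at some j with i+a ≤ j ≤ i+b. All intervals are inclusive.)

Evaluate at each i in [0,9]:
  i=0: ✗ (none in [2,2])
  i=1: ✓ (witness j=3)
  i=2: ✗ (none in [4,4])
  i=3: ✗ (none in [5,5])
  i=4: ✗ (none in [6,6])
  i=5: ✗ (none in [7,7])
  i=6: ✗ (none in [8,8])
  i=7: ✓ (witness j=9)
  i=8: ✗ (none in [10,10])
  i=9: ✗ (none in [11,11])
Positions where it holds: {1, 7} → 2.

2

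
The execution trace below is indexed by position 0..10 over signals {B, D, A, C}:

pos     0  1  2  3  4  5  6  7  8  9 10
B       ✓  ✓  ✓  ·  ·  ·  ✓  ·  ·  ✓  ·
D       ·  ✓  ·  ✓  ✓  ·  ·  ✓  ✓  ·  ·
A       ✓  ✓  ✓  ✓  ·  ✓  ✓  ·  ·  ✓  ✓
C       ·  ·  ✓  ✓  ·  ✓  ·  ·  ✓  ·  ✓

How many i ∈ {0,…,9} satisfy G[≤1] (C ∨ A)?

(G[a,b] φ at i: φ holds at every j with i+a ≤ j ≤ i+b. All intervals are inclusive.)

6

Evaluate at each i in [0,9]:
  i=0: ✓ (all of [0,1])
  i=1: ✓ (all of [1,2])
  i=2: ✓ (all of [2,3])
  i=3: ✗ (fails at j=4)
  i=4: ✗ (fails at j=4)
  i=5: ✓ (all of [5,6])
  i=6: ✗ (fails at j=7)
  i=7: ✗ (fails at j=7)
  i=8: ✓ (all of [8,9])
  i=9: ✓ (all of [9,10])
Positions where it holds: {0, 1, 2, 5, 8, 9} → 6.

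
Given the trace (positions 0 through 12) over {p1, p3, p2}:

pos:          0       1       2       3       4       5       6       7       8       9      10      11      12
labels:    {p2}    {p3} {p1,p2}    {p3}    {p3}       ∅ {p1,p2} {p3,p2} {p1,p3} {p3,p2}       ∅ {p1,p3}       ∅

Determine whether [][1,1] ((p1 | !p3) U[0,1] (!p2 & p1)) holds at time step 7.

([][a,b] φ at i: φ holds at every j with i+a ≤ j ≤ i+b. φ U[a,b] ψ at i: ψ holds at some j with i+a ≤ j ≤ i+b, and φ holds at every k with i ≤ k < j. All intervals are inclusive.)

Check ((p1 | !p3) U[0,1] (!p2 & p1)) at every j in [8,8]:
  j=8: holds
All positions satisfy it → formula holds.

Holds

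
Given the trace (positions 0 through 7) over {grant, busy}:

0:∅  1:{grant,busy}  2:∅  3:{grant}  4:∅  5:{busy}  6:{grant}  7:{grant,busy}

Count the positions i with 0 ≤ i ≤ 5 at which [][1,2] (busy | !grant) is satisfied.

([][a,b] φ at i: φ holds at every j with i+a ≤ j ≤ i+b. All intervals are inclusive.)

2

Evaluate at each i in [0,5]:
  i=0: ✓ (all of [1,2])
  i=1: ✗ (fails at j=3)
  i=2: ✗ (fails at j=3)
  i=3: ✓ (all of [4,5])
  i=4: ✗ (fails at j=6)
  i=5: ✗ (fails at j=6)
Positions where it holds: {0, 3} → 2.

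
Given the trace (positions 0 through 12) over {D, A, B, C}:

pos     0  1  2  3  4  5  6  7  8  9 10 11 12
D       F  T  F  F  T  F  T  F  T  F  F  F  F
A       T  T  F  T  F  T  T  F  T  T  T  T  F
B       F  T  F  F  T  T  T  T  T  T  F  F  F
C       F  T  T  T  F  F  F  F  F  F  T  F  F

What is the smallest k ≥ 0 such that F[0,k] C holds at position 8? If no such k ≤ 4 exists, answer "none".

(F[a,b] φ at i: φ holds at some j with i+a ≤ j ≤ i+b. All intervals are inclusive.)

2

Scan j = 8,9,… for C:
  j=8: fails
  j=9: fails
  j=10: holds
First hit at j=10, so smallest k = 10-8 = 2.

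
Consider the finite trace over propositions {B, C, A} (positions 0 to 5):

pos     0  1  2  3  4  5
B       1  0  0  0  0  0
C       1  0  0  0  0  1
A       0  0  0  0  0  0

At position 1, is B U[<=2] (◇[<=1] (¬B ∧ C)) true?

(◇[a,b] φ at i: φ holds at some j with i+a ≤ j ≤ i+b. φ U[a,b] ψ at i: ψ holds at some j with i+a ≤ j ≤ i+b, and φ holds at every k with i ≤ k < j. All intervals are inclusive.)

No

Need some j in [1,3] with ◇[<=1] (¬B ∧ C), and B at every k in [1,j-1].
  j=1: ◇[<=1] (¬B ∧ C) — fails (none in [1,2]).
  j=2: ◇[<=1] (¬B ∧ C) — fails (none in [2,3]).
  j=3: ◇[<=1] (¬B ∧ C) — fails (none in [3,4]).
No j in the window works → until fails.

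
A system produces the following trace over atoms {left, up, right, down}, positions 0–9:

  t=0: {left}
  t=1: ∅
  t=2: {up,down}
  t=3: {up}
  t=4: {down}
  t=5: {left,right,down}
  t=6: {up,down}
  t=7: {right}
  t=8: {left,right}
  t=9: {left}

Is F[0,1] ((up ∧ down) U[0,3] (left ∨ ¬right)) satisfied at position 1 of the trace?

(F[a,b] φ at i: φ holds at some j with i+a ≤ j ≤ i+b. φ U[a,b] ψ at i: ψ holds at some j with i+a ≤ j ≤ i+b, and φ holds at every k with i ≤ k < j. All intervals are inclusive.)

Holds

Check ((up ∧ down) U[0,3] (left ∨ ¬right)) at each j in [1,2]:
  j=1: holds
  j=2: holds
Found at j=1 → formula holds.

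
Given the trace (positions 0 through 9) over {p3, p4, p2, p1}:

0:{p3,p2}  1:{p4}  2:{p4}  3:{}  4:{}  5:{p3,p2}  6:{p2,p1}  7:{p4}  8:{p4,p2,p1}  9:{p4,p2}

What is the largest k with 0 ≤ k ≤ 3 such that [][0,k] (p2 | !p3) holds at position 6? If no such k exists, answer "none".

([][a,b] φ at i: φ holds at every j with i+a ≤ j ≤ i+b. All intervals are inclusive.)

3

(p2 | !p3) must hold from j=6 onward; find where it first fails.
  j=6: holds
  j=7: holds
  j=8: holds
  j=9: holds
Holds through j=9; largest k = 3.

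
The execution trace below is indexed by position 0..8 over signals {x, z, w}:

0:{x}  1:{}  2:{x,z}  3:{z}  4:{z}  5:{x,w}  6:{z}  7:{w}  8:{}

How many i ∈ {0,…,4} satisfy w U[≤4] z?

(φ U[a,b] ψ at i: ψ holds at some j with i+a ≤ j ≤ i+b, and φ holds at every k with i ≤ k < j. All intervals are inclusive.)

3

Evaluate at each i in [0,4]:
  i=0: ✗ (lhs fails at k=0 before rhs at j=2)
  i=1: ✗ (lhs fails at k=1 before rhs at j=2)
  i=2: ✓ (rhs at j=2)
  i=3: ✓ (rhs at j=3)
  i=4: ✓ (rhs at j=4)
Positions where it holds: {2, 3, 4} → 3.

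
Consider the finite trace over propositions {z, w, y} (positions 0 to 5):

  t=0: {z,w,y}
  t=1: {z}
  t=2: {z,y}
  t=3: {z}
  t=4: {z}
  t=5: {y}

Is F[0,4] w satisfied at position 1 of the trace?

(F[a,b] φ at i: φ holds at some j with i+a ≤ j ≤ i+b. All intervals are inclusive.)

Check w at each j in [1,5]:
  j=1: false
  j=2: false
  j=3: false
  j=4: false
  j=5: false
No position in the window satisfies it → formula fails.

No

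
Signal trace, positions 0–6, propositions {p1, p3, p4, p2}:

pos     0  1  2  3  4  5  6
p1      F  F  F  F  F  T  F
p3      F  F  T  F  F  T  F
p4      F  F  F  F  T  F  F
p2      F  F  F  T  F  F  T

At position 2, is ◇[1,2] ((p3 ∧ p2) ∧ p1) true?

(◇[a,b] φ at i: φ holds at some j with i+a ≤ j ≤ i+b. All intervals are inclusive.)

No

Check ((p3 ∧ p2) ∧ p1) at each j in [3,4]:
  j=3: false
  j=4: false
No position in the window satisfies it → formula fails.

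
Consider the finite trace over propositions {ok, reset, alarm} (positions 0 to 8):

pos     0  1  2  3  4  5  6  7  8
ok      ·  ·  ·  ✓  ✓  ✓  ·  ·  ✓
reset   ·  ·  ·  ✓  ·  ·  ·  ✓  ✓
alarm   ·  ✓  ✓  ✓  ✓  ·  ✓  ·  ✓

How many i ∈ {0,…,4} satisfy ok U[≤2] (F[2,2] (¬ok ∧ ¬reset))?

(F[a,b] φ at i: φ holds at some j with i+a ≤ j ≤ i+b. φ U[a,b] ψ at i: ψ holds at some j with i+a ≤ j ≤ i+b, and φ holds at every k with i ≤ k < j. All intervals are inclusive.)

3

Evaluate at each i in [0,4]:
  i=0: ✓ (rhs at j=0)
  i=1: ✗ (no rhs in [1,3])
  i=2: ✗ (lhs fails at k=2 before rhs at j=4)
  i=3: ✓ (rhs at j=4; lhs holds on [3,3])
  i=4: ✓ (rhs at j=4)
Positions where it holds: {0, 3, 4} → 3.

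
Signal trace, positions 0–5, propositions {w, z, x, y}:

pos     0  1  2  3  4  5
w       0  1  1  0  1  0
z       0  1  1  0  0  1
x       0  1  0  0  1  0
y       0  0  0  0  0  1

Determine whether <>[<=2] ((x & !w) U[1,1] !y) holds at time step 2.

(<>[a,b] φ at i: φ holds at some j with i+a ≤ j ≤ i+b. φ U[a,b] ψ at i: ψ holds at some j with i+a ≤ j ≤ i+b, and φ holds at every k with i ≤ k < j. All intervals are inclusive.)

False

Check ((x & !w) U[1,1] !y) at each j in [2,4]:
  j=2: fails
  j=3: fails
  j=4: fails
No position in the window satisfies it → formula fails.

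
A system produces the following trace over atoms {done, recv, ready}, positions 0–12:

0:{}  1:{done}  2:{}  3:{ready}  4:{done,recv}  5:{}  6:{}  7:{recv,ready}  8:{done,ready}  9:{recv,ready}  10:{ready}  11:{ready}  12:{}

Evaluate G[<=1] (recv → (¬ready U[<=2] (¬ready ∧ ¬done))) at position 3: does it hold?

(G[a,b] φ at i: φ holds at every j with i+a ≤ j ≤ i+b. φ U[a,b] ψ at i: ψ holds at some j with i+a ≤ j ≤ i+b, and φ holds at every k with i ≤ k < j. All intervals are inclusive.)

Check (recv → (¬ready U[<=2] (¬ready ∧ ¬done))) at every j in [3,4]:
  j=3: antecedent false → ✓
  j=4: antecedent true; consequent holds → ✓
All positions satisfy it → formula holds.

True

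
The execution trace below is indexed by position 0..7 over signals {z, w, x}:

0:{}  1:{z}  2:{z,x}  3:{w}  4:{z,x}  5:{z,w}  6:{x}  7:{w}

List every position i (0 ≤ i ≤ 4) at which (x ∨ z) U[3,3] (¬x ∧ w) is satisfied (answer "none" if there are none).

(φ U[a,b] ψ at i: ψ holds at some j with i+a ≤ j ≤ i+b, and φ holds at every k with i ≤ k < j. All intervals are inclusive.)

4

Evaluate at each i in [0,4]:
  i=0: ✗ (lhs fails at k=0 before rhs at j=3)
  i=1: ✗ (no rhs in [4,4])
  i=2: ✗ (lhs fails at k=3 before rhs at j=5)
  i=3: ✗ (no rhs in [6,6])
  i=4: ✓ (rhs at j=7; lhs holds on [4,6])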